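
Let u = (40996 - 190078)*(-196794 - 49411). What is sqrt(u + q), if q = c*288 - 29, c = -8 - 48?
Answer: sqrt(36704717653) ≈ 1.9158e+5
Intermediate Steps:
c = -56
u = 36704733810 (u = -149082*(-246205) = 36704733810)
q = -16157 (q = -56*288 - 29 = -16128 - 29 = -16157)
sqrt(u + q) = sqrt(36704733810 - 16157) = sqrt(36704717653)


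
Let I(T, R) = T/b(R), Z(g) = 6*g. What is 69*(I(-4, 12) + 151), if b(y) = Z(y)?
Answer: 62491/6 ≈ 10415.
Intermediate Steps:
b(y) = 6*y
I(T, R) = T/(6*R) (I(T, R) = T/((6*R)) = T*(1/(6*R)) = T/(6*R))
69*(I(-4, 12) + 151) = 69*((⅙)*(-4)/12 + 151) = 69*((⅙)*(-4)*(1/12) + 151) = 69*(-1/18 + 151) = 69*(2717/18) = 62491/6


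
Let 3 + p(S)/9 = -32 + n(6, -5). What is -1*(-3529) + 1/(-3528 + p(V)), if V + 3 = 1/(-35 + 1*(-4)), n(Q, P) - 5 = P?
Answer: 13561946/3843 ≈ 3529.0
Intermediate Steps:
n(Q, P) = 5 + P
V = -118/39 (V = -3 + 1/(-35 + 1*(-4)) = -3 + 1/(-35 - 4) = -3 + 1/(-39) = -3 - 1/39 = -118/39 ≈ -3.0256)
p(S) = -315 (p(S) = -27 + 9*(-32 + (5 - 5)) = -27 + 9*(-32 + 0) = -27 + 9*(-32) = -27 - 288 = -315)
-1*(-3529) + 1/(-3528 + p(V)) = -1*(-3529) + 1/(-3528 - 315) = 3529 + 1/(-3843) = 3529 - 1/3843 = 13561946/3843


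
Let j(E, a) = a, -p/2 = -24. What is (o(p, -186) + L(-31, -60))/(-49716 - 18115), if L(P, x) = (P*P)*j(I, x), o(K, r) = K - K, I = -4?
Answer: 57660/67831 ≈ 0.85005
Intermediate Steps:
p = 48 (p = -2*(-24) = 48)
o(K, r) = 0
L(P, x) = x*P² (L(P, x) = (P*P)*x = P²*x = x*P²)
(o(p, -186) + L(-31, -60))/(-49716 - 18115) = (0 - 60*(-31)²)/(-49716 - 18115) = (0 - 60*961)/(-67831) = (0 - 57660)*(-1/67831) = -57660*(-1/67831) = 57660/67831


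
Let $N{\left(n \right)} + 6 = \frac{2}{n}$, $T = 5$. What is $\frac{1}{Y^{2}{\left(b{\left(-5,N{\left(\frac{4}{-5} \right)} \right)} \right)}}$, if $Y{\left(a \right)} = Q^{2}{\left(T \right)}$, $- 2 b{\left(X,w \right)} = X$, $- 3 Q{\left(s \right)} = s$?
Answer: $\frac{81}{625} \approx 0.1296$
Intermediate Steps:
$Q{\left(s \right)} = - \frac{s}{3}$
$N{\left(n \right)} = -6 + \frac{2}{n}$
$b{\left(X,w \right)} = - \frac{X}{2}$
$Y{\left(a \right)} = \frac{25}{9}$ ($Y{\left(a \right)} = \left(\left(- \frac{1}{3}\right) 5\right)^{2} = \left(- \frac{5}{3}\right)^{2} = \frac{25}{9}$)
$\frac{1}{Y^{2}{\left(b{\left(-5,N{\left(\frac{4}{-5} \right)} \right)} \right)}} = \frac{1}{\left(\frac{25}{9}\right)^{2}} = \frac{1}{\frac{625}{81}} = \frac{81}{625}$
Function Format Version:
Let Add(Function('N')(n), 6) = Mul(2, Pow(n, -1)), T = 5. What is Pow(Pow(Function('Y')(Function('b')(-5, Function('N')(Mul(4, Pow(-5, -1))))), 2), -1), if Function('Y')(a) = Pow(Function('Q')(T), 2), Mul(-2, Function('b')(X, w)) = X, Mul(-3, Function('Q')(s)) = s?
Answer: Rational(81, 625) ≈ 0.12960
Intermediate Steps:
Function('Q')(s) = Mul(Rational(-1, 3), s)
Function('N')(n) = Add(-6, Mul(2, Pow(n, -1)))
Function('b')(X, w) = Mul(Rational(-1, 2), X)
Function('Y')(a) = Rational(25, 9) (Function('Y')(a) = Pow(Mul(Rational(-1, 3), 5), 2) = Pow(Rational(-5, 3), 2) = Rational(25, 9))
Pow(Pow(Function('Y')(Function('b')(-5, Function('N')(Mul(4, Pow(-5, -1))))), 2), -1) = Pow(Pow(Rational(25, 9), 2), -1) = Pow(Rational(625, 81), -1) = Rational(81, 625)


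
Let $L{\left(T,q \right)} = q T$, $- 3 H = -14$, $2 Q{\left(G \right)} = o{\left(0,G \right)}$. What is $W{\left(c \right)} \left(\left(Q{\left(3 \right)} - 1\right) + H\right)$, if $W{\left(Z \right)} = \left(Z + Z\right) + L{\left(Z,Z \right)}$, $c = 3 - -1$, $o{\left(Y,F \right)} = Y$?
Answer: $88$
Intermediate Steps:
$c = 4$ ($c = 3 + 1 = 4$)
$Q{\left(G \right)} = 0$ ($Q{\left(G \right)} = \frac{1}{2} \cdot 0 = 0$)
$H = \frac{14}{3}$ ($H = \left(- \frac{1}{3}\right) \left(-14\right) = \frac{14}{3} \approx 4.6667$)
$L{\left(T,q \right)} = T q$
$W{\left(Z \right)} = Z^{2} + 2 Z$ ($W{\left(Z \right)} = \left(Z + Z\right) + Z Z = 2 Z + Z^{2} = Z^{2} + 2 Z$)
$W{\left(c \right)} \left(\left(Q{\left(3 \right)} - 1\right) + H\right) = 4 \left(2 + 4\right) \left(\left(0 - 1\right) + \frac{14}{3}\right) = 4 \cdot 6 \left(-1 + \frac{14}{3}\right) = 24 \cdot \frac{11}{3} = 88$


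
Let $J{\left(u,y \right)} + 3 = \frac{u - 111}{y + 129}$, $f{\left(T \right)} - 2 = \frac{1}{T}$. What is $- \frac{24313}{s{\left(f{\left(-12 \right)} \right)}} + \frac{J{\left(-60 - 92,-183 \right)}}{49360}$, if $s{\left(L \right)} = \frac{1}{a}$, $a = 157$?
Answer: $- \frac{10174360306939}{2665440} \approx -3.8171 \cdot 10^{6}$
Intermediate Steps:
$f{\left(T \right)} = 2 + \frac{1}{T}$
$s{\left(L \right)} = \frac{1}{157}$
$J{\left(u,y \right)} = -3 + \frac{-111 + u}{129 + y}$ ($J{\left(u,y \right)} = -3 + \frac{u - 111}{y + 129} = -3 + \frac{-111 + u}{129 + y}$)
$- \frac{24313}{s{\left(f{\left(-12 \right)} \right)}} + \frac{J{\left(-60 - 92,-183 \right)}}{49360} = - 24313 \frac{1}{\frac{1}{157}} + \frac{\frac{1}{129 - 183} \left(-498 - 152 - -549\right)}{49360} = \left(-24313\right) 157 + \frac{-498 - 152 + 549}{-54} \cdot \frac{1}{49360} = -3817141 + \left(- \frac{1}{54}\right) \left(-101\right) \frac{1}{49360} = -3817141 + \frac{101}{54} \cdot \frac{1}{49360} = -3817141 + \frac{101}{2665440} = - \frac{10174360306939}{2665440}$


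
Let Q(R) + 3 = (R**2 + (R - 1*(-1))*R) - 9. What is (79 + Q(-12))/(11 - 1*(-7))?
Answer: 343/18 ≈ 19.056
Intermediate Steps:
Q(R) = -12 + R**2 + R*(1 + R) (Q(R) = -3 + ((R**2 + (R - 1*(-1))*R) - 9) = -3 + ((R**2 + (R + 1)*R) - 9) = -3 + ((R**2 + (1 + R)*R) - 9) = -3 + ((R**2 + R*(1 + R)) - 9) = -3 + (-9 + R**2 + R*(1 + R)) = -12 + R**2 + R*(1 + R))
(79 + Q(-12))/(11 - 1*(-7)) = (79 + (-12 - 12 + 2*(-12)**2))/(11 - 1*(-7)) = (79 + (-12 - 12 + 2*144))/(11 + 7) = (79 + (-12 - 12 + 288))/18 = (79 + 264)*(1/18) = 343*(1/18) = 343/18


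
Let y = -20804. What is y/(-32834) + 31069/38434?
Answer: 909850241/630970978 ≈ 1.4420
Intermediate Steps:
y/(-32834) + 31069/38434 = -20804/(-32834) + 31069/38434 = -20804*(-1/32834) + 31069*(1/38434) = 10402/16417 + 31069/38434 = 909850241/630970978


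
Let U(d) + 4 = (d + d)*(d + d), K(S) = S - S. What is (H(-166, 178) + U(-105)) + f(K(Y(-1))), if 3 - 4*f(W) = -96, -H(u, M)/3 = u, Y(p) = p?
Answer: 178475/4 ≈ 44619.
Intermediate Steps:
K(S) = 0
H(u, M) = -3*u
U(d) = -4 + 4*d² (U(d) = -4 + (d + d)*(d + d) = -4 + (2*d)*(2*d) = -4 + 4*d²)
f(W) = 99/4 (f(W) = ¾ - ¼*(-96) = ¾ + 24 = 99/4)
(H(-166, 178) + U(-105)) + f(K(Y(-1))) = (-3*(-166) + (-4 + 4*(-105)²)) + 99/4 = (498 + (-4 + 4*11025)) + 99/4 = (498 + (-4 + 44100)) + 99/4 = (498 + 44096) + 99/4 = 44594 + 99/4 = 178475/4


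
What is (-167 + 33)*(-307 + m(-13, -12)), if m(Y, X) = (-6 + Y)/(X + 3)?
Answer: 367696/9 ≈ 40855.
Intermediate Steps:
m(Y, X) = (-6 + Y)/(3 + X)
(-167 + 33)*(-307 + m(-13, -12)) = (-167 + 33)*(-307 + (-6 - 13)/(3 - 12)) = -134*(-307 - 19/(-9)) = -134*(-307 - 1/9*(-19)) = -134*(-307 + 19/9) = -134*(-2744/9) = 367696/9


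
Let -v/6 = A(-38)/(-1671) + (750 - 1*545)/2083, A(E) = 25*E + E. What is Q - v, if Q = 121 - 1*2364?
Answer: -2597597015/1160231 ≈ -2238.9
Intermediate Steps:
A(E) = 26*E
v = -4801118/1160231 (v = -6*((26*(-38))/(-1671) + (750 - 1*545)/2083) = -6*(-988*(-1/1671) + (750 - 545)*(1/2083)) = -6*(988/1671 + 205*(1/2083)) = -6*(988/1671 + 205/2083) = -6*2400559/3480693 = -4801118/1160231 ≈ -4.1381)
Q = -2243 (Q = 121 - 2364 = -2243)
Q - v = -2243 - 1*(-4801118/1160231) = -2243 + 4801118/1160231 = -2597597015/1160231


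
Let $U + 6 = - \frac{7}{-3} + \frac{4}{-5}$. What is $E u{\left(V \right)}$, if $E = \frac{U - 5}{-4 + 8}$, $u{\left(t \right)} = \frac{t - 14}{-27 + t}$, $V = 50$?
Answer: $- \frac{426}{115} \approx -3.7043$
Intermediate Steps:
$u{\left(t \right)} = \frac{-14 + t}{-27 + t}$
$U = - \frac{67}{15}$ ($U = -6 + \left(- \frac{7}{-3} + \frac{4}{-5}\right) = -6 + \left(\left(-7\right) \left(- \frac{1}{3}\right) + 4 \left(- \frac{1}{5}\right)\right) = -6 + \left(\frac{7}{3} - \frac{4}{5}\right) = -6 + \frac{23}{15} = - \frac{67}{15} \approx -4.4667$)
$E = - \frac{71}{30}$ ($E = \frac{- \frac{67}{15} - 5}{-4 + 8} = - \frac{142}{15 \cdot 4} = \left(- \frac{142}{15}\right) \frac{1}{4} = - \frac{71}{30} \approx -2.3667$)
$E u{\left(V \right)} = - \frac{71 \frac{-14 + 50}{-27 + 50}}{30} = - \frac{71 \cdot \frac{1}{23} \cdot 36}{30} = \left(- \frac{71}{30}\right) \frac{36}{23} = - \frac{426}{115}$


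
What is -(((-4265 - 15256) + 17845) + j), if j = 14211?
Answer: -12535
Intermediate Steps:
-(((-4265 - 15256) + 17845) + j) = -(((-4265 - 15256) + 17845) + 14211) = -((-19521 + 17845) + 14211) = -(-1676 + 14211) = -1*12535 = -12535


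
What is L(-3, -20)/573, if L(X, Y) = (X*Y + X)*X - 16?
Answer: -187/573 ≈ -0.32635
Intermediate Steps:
L(X, Y) = -16 + X*(X + X*Y) (L(X, Y) = (X + X*Y)*X - 16 = X*(X + X*Y) - 16 = -16 + X*(X + X*Y))
L(-3, -20)/573 = (-16 + (-3)**2 - 20*(-3)**2)/573 = (-16 + 9 - 20*9)*(1/573) = (-16 + 9 - 180)*(1/573) = -187*1/573 = -187/573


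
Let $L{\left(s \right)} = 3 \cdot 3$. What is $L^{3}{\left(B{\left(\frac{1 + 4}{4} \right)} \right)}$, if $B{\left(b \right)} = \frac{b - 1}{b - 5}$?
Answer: $729$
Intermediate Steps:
$B{\left(b \right)} = \frac{-1 + b}{-5 + b}$
$L{\left(s \right)} = 9$
$L^{3}{\left(B{\left(\frac{1 + 4}{4} \right)} \right)} = 9^{3} = 729$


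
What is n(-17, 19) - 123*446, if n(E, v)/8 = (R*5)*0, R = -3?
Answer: -54858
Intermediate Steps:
n(E, v) = 0 (n(E, v) = 8*(-3*5*0) = 8*(-15*0) = 8*0 = 0)
n(-17, 19) - 123*446 = 0 - 123*446 = 0 - 54858 = -54858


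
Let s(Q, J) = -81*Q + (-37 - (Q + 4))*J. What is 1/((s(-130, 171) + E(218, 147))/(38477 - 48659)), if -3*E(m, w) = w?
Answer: -5091/12850 ≈ -0.39619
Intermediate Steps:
s(Q, J) = -81*Q + J*(-41 - Q) (s(Q, J) = -81*Q + (-37 - (4 + Q))*J = -81*Q + (-37 + (-4 - Q))*J = -81*Q + (-41 - Q)*J = -81*Q + J*(-41 - Q))
E(m, w) = -w/3
1/((s(-130, 171) + E(218, 147))/(38477 - 48659)) = 1/(((-81*(-130) - 41*171 - 1*171*(-130)) - 1/3*147)/(38477 - 48659)) = 1/(((10530 - 7011 + 22230) - 49)/(-10182)) = 1/((25749 - 49)*(-1/10182)) = 1/(25700*(-1/10182)) = 1/(-12850/5091) = -5091/12850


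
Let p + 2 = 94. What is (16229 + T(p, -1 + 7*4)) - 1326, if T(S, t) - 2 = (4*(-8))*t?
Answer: 14041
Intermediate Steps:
p = 92 (p = -2 + 94 = 92)
T(S, t) = 2 - 32*t (T(S, t) = 2 + (4*(-8))*t = 2 - 32*t)
(16229 + T(p, -1 + 7*4)) - 1326 = (16229 + (2 - 32*(-1 + 7*4))) - 1326 = (16229 + (2 - 32*(-1 + 28))) - 1326 = (16229 + (2 - 32*27)) - 1326 = (16229 + (2 - 864)) - 1326 = (16229 - 862) - 1326 = 15367 - 1326 = 14041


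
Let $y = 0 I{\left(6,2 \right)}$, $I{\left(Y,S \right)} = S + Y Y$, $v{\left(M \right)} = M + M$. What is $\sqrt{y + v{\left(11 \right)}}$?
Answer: $\sqrt{22} \approx 4.6904$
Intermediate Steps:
$v{\left(M \right)} = 2 M$
$I{\left(Y,S \right)} = S + Y^{2}$
$y = 0$ ($y = 0 \left(2 + 6^{2}\right) = 0 \left(2 + 36\right) = 0 \cdot 38 = 0$)
$\sqrt{y + v{\left(11 \right)}} = \sqrt{0 + 2 \cdot 11} = \sqrt{0 + 22} = \sqrt{22}$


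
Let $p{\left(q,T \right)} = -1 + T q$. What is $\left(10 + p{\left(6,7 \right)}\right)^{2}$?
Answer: $2601$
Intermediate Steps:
$\left(10 + p{\left(6,7 \right)}\right)^{2} = \left(10 + \left(-1 + 7 \cdot 6\right)\right)^{2} = \left(10 + \left(-1 + 42\right)\right)^{2} = \left(10 + 41\right)^{2} = 51^{2} = 2601$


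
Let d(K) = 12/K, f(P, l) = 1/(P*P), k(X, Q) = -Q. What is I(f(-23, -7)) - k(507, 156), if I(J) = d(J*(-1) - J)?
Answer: -3018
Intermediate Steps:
f(P, l) = P⁻²
I(J) = -6/J (I(J) = 12/(J*(-1) - J) = 12/(-J - J) = 12/((-2*J)) = 12*(-1/(2*J)) = -6/J)
I(f(-23, -7)) - k(507, 156) = -6/((-23)⁻²) - (-1)*156 = -6/1/529 - 1*(-156) = -6*529 + 156 = -3174 + 156 = -3018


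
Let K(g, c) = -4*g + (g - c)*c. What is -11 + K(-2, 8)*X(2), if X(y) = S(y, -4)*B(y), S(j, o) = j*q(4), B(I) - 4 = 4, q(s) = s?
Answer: -4619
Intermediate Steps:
B(I) = 8 (B(I) = 4 + 4 = 8)
S(j, o) = 4*j (S(j, o) = j*4 = 4*j)
X(y) = 32*y (X(y) = (4*y)*8 = 32*y)
K(g, c) = -4*g + c*(g - c)
-11 + K(-2, 8)*X(2) = -11 + (-1*8² - 4*(-2) + 8*(-2))*(32*2) = -11 + (-1*64 + 8 - 16)*64 = -11 + (-64 + 8 - 16)*64 = -11 - 72*64 = -11 - 4608 = -4619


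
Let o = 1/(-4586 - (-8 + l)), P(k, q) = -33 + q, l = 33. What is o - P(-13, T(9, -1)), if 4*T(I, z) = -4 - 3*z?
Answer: 613259/18444 ≈ 33.250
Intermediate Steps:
T(I, z) = -1 - 3*z/4 (T(I, z) = (-4 - 3*z)/4 = -1 - 3*z/4)
o = -1/4611 (o = 1/(-4586 - (-8 + 33)) = 1/(-4586 - 1*25) = 1/(-4586 - 25) = 1/(-4611) = -1/4611 ≈ -0.00021687)
o - P(-13, T(9, -1)) = -1/4611 - (-33 + (-1 - 3/4*(-1))) = -1/4611 - (-33 + (-1 + 3/4)) = -1/4611 - (-33 - 1/4) = -1/4611 - 1*(-133/4) = -1/4611 + 133/4 = 613259/18444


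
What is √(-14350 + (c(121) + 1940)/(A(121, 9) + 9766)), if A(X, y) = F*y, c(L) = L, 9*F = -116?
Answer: I*√53451519454/1930 ≈ 119.79*I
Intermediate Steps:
F = -116/9 (F = (⅑)*(-116) = -116/9 ≈ -12.889)
A(X, y) = -116*y/9
√(-14350 + (c(121) + 1940)/(A(121, 9) + 9766)) = √(-14350 + (121 + 1940)/(-116/9*9 + 9766)) = √(-14350 + 2061/(-116 + 9766)) = √(-14350 + 2061/9650) = √(-138475439/9650) = I*√53451519454/1930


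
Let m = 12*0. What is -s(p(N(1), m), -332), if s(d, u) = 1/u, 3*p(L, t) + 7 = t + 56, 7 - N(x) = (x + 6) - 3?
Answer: 1/332 ≈ 0.0030120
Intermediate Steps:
N(x) = 4 - x (N(x) = 7 - ((x + 6) - 3) = 7 - ((6 + x) - 3) = 7 - (3 + x) = 7 + (-3 - x) = 4 - x)
m = 0
p(L, t) = 49/3 + t/3 (p(L, t) = -7/3 + (t + 56)/3 = -7/3 + (56 + t)/3 = -7/3 + (56/3 + t/3) = 49/3 + t/3)
-s(p(N(1), m), -332) = -1/(-332) = -1*(-1/332) = 1/332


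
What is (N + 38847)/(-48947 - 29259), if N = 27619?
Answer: -33233/39103 ≈ -0.84988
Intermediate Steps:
(N + 38847)/(-48947 - 29259) = (27619 + 38847)/(-48947 - 29259) = 66466/(-78206) = 66466*(-1/78206) = -33233/39103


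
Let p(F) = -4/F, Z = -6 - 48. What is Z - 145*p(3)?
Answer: 418/3 ≈ 139.33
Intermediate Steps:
Z = -54
Z - 145*p(3) = -54 - (-580)/3 = -54 - 145*(-4/3) = -54 + 580/3 = 418/3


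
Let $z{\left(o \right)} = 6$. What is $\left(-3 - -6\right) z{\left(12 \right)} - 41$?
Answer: $-23$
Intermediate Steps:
$\left(-3 - -6\right) z{\left(12 \right)} - 41 = \left(-3 - -6\right) 6 - 41 = \left(-3 + 6\right) 6 - 41 = 3 \cdot 6 - 41 = 18 - 41 = -23$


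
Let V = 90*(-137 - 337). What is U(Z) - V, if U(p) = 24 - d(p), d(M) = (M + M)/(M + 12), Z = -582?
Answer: 4054786/95 ≈ 42682.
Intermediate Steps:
d(M) = 2*M/(12 + M) (d(M) = (2*M)/(12 + M) = 2*M/(12 + M))
V = -42660 (V = 90*(-474) = -42660)
U(p) = 24 - 2*p/(12 + p)
U(Z) - V = 2*(144 + 11*(-582))/(12 - 582) - 1*(-42660) = 2*(144 - 6402)/(-570) + 42660 = 2*(-1/570)*(-6258) + 42660 = 2086/95 + 42660 = 4054786/95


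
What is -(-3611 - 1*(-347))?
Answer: 3264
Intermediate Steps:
-(-3611 - 1*(-347)) = -(-3611 + 347) = -1*(-3264) = 3264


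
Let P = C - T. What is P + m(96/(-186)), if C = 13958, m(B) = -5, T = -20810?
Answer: 34763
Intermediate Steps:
P = 34768 (P = 13958 - 1*(-20810) = 13958 + 20810 = 34768)
P + m(96/(-186)) = 34768 - 5 = 34763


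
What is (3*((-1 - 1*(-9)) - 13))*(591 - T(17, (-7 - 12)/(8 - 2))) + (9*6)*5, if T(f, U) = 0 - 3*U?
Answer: -16905/2 ≈ -8452.5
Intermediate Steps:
T(f, U) = -3*U
(3*((-1 - 1*(-9)) - 13))*(591 - T(17, (-7 - 12)/(8 - 2))) + (9*6)*5 = (3*((-1 - 1*(-9)) - 13))*(591 - (-3)*(-7 - 12)/(8 - 2)) + (9*6)*5 = (3*((-1 + 9) - 13))*(591 - (-3)*(-19/6)) + 54*5 = (3*(8 - 13))*(591 - (-3)*(-19*⅙)) + 270 = (3*(-5))*(591 - (-3)*(-19)/6) + 270 = -15*(591 - 1*19/2) + 270 = -15*(591 - 19/2) + 270 = -15*1163/2 + 270 = -17445/2 + 270 = -16905/2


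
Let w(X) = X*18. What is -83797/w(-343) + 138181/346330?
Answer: 1066948018/76365765 ≈ 13.972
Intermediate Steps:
w(X) = 18*X
-83797/w(-343) + 138181/346330 = -83797/(18*(-343)) + 138181/346330 = -83797/(-6174) + 138181*(1/346330) = -83797*(-1/6174) + 138181/346330 = 11971/882 + 138181/346330 = 1066948018/76365765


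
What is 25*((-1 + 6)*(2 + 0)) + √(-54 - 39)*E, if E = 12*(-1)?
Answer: 250 - 12*I*√93 ≈ 250.0 - 115.72*I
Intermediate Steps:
E = -12
25*((-1 + 6)*(2 + 0)) + √(-54 - 39)*E = 25*((-1 + 6)*(2 + 0)) + √(-54 - 39)*(-12) = 25*(5*2) + √(-93)*(-12) = 25*10 + (I*√93)*(-12) = 250 - 12*I*√93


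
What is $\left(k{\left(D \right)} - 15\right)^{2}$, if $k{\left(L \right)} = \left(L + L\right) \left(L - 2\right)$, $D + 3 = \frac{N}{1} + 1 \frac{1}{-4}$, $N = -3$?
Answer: $\frac{497025}{64} \approx 7766.0$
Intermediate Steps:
$D = - \frac{25}{4}$ ($D = -3 + \left(- \frac{3}{1} + 1 \frac{1}{-4}\right) = -3 + \left(\left(-3\right) 1 + 1 \left(- \frac{1}{4}\right)\right) = -3 - \frac{13}{4} = - \frac{25}{4} \approx -6.25$)
$k{\left(L \right)} = 2 L \left(-2 + L\right)$
$\left(k{\left(D \right)} - 15\right)^{2} = \left(2 \left(- \frac{25}{4}\right) \left(-2 - \frac{25}{4}\right) - 15\right)^{2} = \left(2 \left(- \frac{25}{4}\right) \left(- \frac{33}{4}\right) - 15\right)^{2} = \left(\frac{825}{8} - 15\right)^{2} = \left(\frac{705}{8}\right)^{2} = \frac{497025}{64}$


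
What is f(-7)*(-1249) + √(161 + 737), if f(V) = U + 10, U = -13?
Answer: 3747 + √898 ≈ 3777.0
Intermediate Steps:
f(V) = -3 (f(V) = -13 + 10 = -3)
f(-7)*(-1249) + √(161 + 737) = -3*(-1249) + √(161 + 737) = 3747 + √898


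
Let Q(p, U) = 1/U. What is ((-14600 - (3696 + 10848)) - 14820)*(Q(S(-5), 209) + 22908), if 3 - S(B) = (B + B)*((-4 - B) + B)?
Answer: -210489652172/209 ≈ -1.0071e+9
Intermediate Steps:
S(B) = 3 + 8*B (S(B) = 3 - (B + B)*((-4 - B) + B) = 3 - 2*B*(-4) = 3 - (-8)*B = 3 + 8*B)
((-14600 - (3696 + 10848)) - 14820)*(Q(S(-5), 209) + 22908) = ((-14600 - (3696 + 10848)) - 14820)*(1/209 + 22908) = ((-14600 - 1*14544) - 14820)*(1/209 + 22908) = ((-14600 - 14544) - 14820)*(4787773/209) = (-29144 - 14820)*(4787773/209) = -43964*4787773/209 = -210489652172/209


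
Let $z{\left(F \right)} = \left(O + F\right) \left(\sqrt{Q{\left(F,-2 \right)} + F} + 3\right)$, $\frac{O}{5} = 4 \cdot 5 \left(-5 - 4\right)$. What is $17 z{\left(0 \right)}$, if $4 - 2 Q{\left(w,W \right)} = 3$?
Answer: $-45900 - 7650 \sqrt{2} \approx -56719.0$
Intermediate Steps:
$Q{\left(w,W \right)} = \frac{1}{2}$ ($Q{\left(w,W \right)} = 2 - \frac{3}{2} = \frac{1}{2}$)
$O = -900$ ($O = 5 \cdot 4 \cdot 5 \left(-5 - 4\right) = 5 \cdot 20 \left(-9\right) = 5 \left(-180\right) = -900$)
$z{\left(F \right)} = \left(-900 + F\right) \left(3 + \sqrt{\frac{1}{2} + F}\right)$ ($z{\left(F \right)} = \left(-900 + F\right) \left(\sqrt{\frac{1}{2} + F} + 3\right) = \left(-900 + F\right) \left(3 + \sqrt{\frac{1}{2} + F}\right)$)
$17 z{\left(0 \right)} = 17 \left(-2700 - 450 \sqrt{2 + 4 \cdot 0} + 3 \cdot 0 + \frac{1}{2} \cdot 0 \sqrt{2 + 4 \cdot 0}\right) = 17 \left(-2700 - 450 \sqrt{2 + 0} + 0 + \frac{1}{2} \cdot 0 \sqrt{2 + 0}\right) = 17 \left(-2700 - 450 \sqrt{2} + 0 + \frac{1}{2} \cdot 0 \sqrt{2}\right) = 17 \left(-2700 - 450 \sqrt{2} + 0 + 0\right) = 17 \left(-2700 - 450 \sqrt{2}\right) = -45900 - 7650 \sqrt{2}$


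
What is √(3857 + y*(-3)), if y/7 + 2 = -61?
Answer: 2*√1295 ≈ 71.972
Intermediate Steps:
y = -441 (y = -14 + 7*(-61) = -14 - 427 = -441)
√(3857 + y*(-3)) = √(3857 - 441*(-3)) = √(3857 + 1323) = √5180 = 2*√1295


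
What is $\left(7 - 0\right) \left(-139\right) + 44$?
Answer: $-929$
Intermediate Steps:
$\left(7 - 0\right) \left(-139\right) + 44 = \left(7 + 0\right) \left(-139\right) + 44 = 7 \left(-139\right) + 44 = -973 + 44 = -929$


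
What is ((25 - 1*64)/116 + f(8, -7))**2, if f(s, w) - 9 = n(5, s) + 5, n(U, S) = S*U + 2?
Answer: 41692849/13456 ≈ 3098.5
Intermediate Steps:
n(U, S) = 2 + S*U
f(s, w) = 16 + 5*s (f(s, w) = 9 + ((2 + s*5) + 5) = 9 + ((2 + 5*s) + 5) = 9 + (7 + 5*s) = 16 + 5*s)
((25 - 1*64)/116 + f(8, -7))**2 = ((25 - 1*64)/116 + (16 + 5*8))**2 = ((25 - 64)*(1/116) + (16 + 40))**2 = (-39*1/116 + 56)**2 = (-39/116 + 56)**2 = (6457/116)**2 = 41692849/13456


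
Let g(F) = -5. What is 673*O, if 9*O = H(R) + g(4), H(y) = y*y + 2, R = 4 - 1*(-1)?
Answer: 14806/9 ≈ 1645.1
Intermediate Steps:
R = 5 (R = 4 + 1 = 5)
H(y) = 2 + y**2 (H(y) = y**2 + 2 = 2 + y**2)
O = 22/9 (O = ((2 + 5**2) - 5)/9 = ((2 + 25) - 5)/9 = (27 - 5)/9 = (1/9)*22 = 22/9 ≈ 2.4444)
673*O = 673*(22/9) = 14806/9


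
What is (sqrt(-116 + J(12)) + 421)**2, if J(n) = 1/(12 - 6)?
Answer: (2526 + I*sqrt(4170))**2/36 ≈ 1.7713e+5 + 9062.1*I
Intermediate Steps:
J(n) = 1/6
(sqrt(-116 + J(12)) + 421)**2 = (sqrt(-116 + 1/6) + 421)**2 = (sqrt(-695/6) + 421)**2 = (I*sqrt(4170)/6 + 421)**2 = (421 + I*sqrt(4170)/6)**2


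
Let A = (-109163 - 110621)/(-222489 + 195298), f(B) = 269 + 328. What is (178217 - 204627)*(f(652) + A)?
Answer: -434518738510/27191 ≈ -1.5980e+7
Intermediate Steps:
f(B) = 597
A = 219784/27191 (A = -219784/(-27191) = -219784*(-1/27191) = 219784/27191 ≈ 8.0830)
(178217 - 204627)*(f(652) + A) = (178217 - 204627)*(597 + 219784/27191) = -26410*16452811/27191 = -434518738510/27191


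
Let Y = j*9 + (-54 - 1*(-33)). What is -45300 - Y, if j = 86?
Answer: -46053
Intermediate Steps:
Y = 753 (Y = 86*9 + (-54 - 1*(-33)) = 774 + (-54 + 33) = 774 - 21 = 753)
-45300 - Y = -45300 - 1*753 = -45300 - 753 = -46053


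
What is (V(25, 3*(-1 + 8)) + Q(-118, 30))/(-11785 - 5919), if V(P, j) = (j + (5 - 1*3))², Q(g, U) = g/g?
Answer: -265/8852 ≈ -0.029937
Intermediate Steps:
Q(g, U) = 1
V(P, j) = (2 + j)² (V(P, j) = (j + (5 - 3))² = (j + 2)² = (2 + j)²)
(V(25, 3*(-1 + 8)) + Q(-118, 30))/(-11785 - 5919) = ((2 + 3*(-1 + 8))² + 1)/(-11785 - 5919) = ((2 + 3*7)² + 1)/(-17704) = ((2 + 21)² + 1)*(-1/17704) = (23² + 1)*(-1/17704) = (529 + 1)*(-1/17704) = 530*(-1/17704) = -265/8852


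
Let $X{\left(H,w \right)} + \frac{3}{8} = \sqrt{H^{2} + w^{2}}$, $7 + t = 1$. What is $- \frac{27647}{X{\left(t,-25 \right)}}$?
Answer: $- \frac{663528}{42295} - \frac{1769408 \sqrt{661}}{42295} \approx -1091.3$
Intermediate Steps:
$t = -6$ ($t = -7 + 1 = -6$)
$X{\left(H,w \right)} = - \frac{3}{8} + \sqrt{H^{2} + w^{2}}$
$- \frac{27647}{X{\left(t,-25 \right)}} = - \frac{27647}{- \frac{3}{8} + \sqrt{\left(-6\right)^{2} + \left(-25\right)^{2}}} = - \frac{27647}{- \frac{3}{8} + \sqrt{36 + 625}} = - \frac{27647}{- \frac{3}{8} + \sqrt{661}}$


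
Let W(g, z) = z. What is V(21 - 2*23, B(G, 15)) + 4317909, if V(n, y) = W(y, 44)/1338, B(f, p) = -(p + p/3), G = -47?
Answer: 2888681143/669 ≈ 4.3179e+6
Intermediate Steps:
B(f, p) = -4*p/3 (B(f, p) = -(p + p*(⅓)) = -(p + p/3) = -4*p/3)
V(n, y) = 22/669 (V(n, y) = 44/1338 = 44*(1/1338) = 22/669)
V(21 - 2*23, B(G, 15)) + 4317909 = 22/669 + 4317909 = 2888681143/669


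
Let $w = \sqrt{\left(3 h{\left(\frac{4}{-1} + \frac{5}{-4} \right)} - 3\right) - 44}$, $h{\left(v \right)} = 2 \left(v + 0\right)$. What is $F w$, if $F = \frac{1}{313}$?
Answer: $\frac{i \sqrt{314}}{626} \approx 0.028307 i$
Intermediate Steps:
$h{\left(v \right)} = 2 v$
$F = \frac{1}{313} \approx 0.0031949$
$w = \frac{i \sqrt{314}}{2}$ ($w = \sqrt{\left(3 \cdot 2 \left(\frac{4}{-1} + \frac{5}{-4}\right) - 3\right) - 44} = \sqrt{\left(3 \cdot 2 \left(4 \left(-1\right) + 5 \left(- \frac{1}{4}\right)\right) - 3\right) - 44} = \sqrt{\left(3 \cdot 2 \left(-4 - \frac{5}{4}\right) - 3\right) - 44} = \sqrt{\left(3 \cdot 2 \left(- \frac{21}{4}\right) - 3\right) - 44} = \sqrt{\left(3 \left(- \frac{21}{2}\right) - 3\right) - 44} = \sqrt{\left(- \frac{63}{2} - 3\right) - 44} = \sqrt{- \frac{69}{2} - 44} = \sqrt{- \frac{157}{2}} = \frac{i \sqrt{314}}{2} \approx 8.86 i$)
$F w = \frac{\frac{1}{2} i \sqrt{314}}{313} = \frac{i \sqrt{314}}{626}$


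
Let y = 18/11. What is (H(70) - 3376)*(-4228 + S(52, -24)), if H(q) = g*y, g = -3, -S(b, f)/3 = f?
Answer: 154561640/11 ≈ 1.4051e+7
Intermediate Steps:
S(b, f) = -3*f
y = 18/11 (y = 18*(1/11) = 18/11 ≈ 1.6364)
H(q) = -54/11 (H(q) = -3*18/11 = -54/11)
(H(70) - 3376)*(-4228 + S(52, -24)) = (-54/11 - 3376)*(-4228 - 3*(-24)) = -37190*(-4228 + 72)/11 = -37190/11*(-4156) = 154561640/11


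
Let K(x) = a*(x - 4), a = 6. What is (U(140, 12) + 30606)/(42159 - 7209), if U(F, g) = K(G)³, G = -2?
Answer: -107/233 ≈ -0.45923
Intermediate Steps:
K(x) = -24 + 6*x (K(x) = 6*(x - 4) = 6*(-4 + x) = -24 + 6*x)
U(F, g) = -46656 (U(F, g) = (-24 + 6*(-2))³ = (-24 - 12)³ = (-36)³ = -46656)
(U(140, 12) + 30606)/(42159 - 7209) = (-46656 + 30606)/(42159 - 7209) = -16050/34950 = -16050*1/34950 = -107/233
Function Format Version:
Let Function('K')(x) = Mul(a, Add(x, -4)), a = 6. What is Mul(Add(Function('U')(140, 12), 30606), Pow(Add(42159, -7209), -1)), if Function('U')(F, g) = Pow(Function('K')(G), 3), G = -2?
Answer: Rational(-107, 233) ≈ -0.45923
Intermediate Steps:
Function('K')(x) = Add(-24, Mul(6, x)) (Function('K')(x) = Mul(6, Add(x, -4)) = Mul(6, Add(-4, x)) = Add(-24, Mul(6, x)))
Function('U')(F, g) = -46656 (Function('U')(F, g) = Pow(Add(-24, Mul(6, -2)), 3) = Pow(Add(-24, -12), 3) = Pow(-36, 3) = -46656)
Mul(Add(Function('U')(140, 12), 30606), Pow(Add(42159, -7209), -1)) = Mul(Add(-46656, 30606), Pow(Add(42159, -7209), -1)) = Mul(-16050, Pow(34950, -1)) = Mul(-16050, Rational(1, 34950)) = Rational(-107, 233)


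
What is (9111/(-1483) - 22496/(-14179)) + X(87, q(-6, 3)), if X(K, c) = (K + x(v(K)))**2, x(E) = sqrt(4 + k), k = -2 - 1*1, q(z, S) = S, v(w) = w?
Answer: 162740803707/21027457 ≈ 7739.4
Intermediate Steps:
k = -3 (k = -2 - 1 = -3)
x(E) = 1 (x(E) = sqrt(4 - 3) = sqrt(1) = 1)
X(K, c) = (1 + K)**2 (X(K, c) = (K + 1)**2 = (1 + K)**2)
(9111/(-1483) - 22496/(-14179)) + X(87, q(-6, 3)) = (9111/(-1483) - 22496/(-14179)) + (1 + 87)**2 = (9111*(-1/1483) - 22496*(-1/14179)) + 88**2 = (-9111/1483 + 22496/14179) + 7744 = -95823301/21027457 + 7744 = 162740803707/21027457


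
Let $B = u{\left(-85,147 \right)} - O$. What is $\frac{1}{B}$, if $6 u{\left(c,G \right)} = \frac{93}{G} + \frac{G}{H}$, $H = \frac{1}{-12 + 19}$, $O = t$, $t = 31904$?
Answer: $- \frac{147}{4664662} \approx -3.1514 \cdot 10^{-5}$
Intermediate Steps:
$O = 31904$
$H = \frac{1}{7} \approx 0.14286$
$u{\left(c,G \right)} = \frac{7 G}{6} + \frac{31}{2 G}$ ($u{\left(c,G \right)} = \frac{\frac{93}{G} + G \frac{1}{\frac{1}{7}}}{6} = \frac{\frac{93}{G} + G 7}{6} = \frac{\frac{93}{G} + 7 G}{6} = \frac{7 G + \frac{93}{G}}{6} = \frac{7 G}{6} + \frac{31}{2 G}$)
$B = - \frac{4664662}{147}$ ($B = \frac{93 + 7 \cdot 147^{2}}{6 \cdot 147} - 31904 = \frac{1}{6} \cdot \frac{1}{147} \left(93 + 7 \cdot 21609\right) - 31904 = \frac{1}{6} \cdot \frac{1}{147} \left(93 + 151263\right) - 31904 = \frac{1}{6} \cdot \frac{1}{147} \cdot 151356 - 31904 = \frac{25226}{147} - 31904 = - \frac{4664662}{147} \approx -31732.0$)
$\frac{1}{B} = \frac{1}{- \frac{4664662}{147}} = - \frac{147}{4664662}$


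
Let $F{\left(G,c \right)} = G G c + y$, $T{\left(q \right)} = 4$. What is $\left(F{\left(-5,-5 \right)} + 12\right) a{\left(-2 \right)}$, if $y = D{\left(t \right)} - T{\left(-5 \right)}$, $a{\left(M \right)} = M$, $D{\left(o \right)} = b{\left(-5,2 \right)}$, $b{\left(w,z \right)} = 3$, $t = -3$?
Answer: $228$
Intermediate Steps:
$D{\left(o \right)} = 3$
$y = -1$ ($y = 3 - 4 = -1$)
$F{\left(G,c \right)} = -1 + c G^{2}$ ($F{\left(G,c \right)} = G G c - 1 = G^{2} c - 1 = c G^{2} - 1 = -1 + c G^{2}$)
$\left(F{\left(-5,-5 \right)} + 12\right) a{\left(-2 \right)} = \left(\left(-1 - 5 \left(-5\right)^{2}\right) + 12\right) \left(-2\right) = \left(\left(-1 - 125\right) + 12\right) \left(-2\right) = \left(-126 + 12\right) \left(-2\right) = \left(-114\right) \left(-2\right) = 228$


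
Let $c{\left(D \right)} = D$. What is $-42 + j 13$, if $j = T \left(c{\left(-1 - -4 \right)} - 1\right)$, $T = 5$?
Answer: $88$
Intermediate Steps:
$j = 10$ ($j = 5 \left(\left(-1 - -4\right) - 1\right) = 5 \left(\left(-1 + 4\right) - 1\right) = 5 \left(3 - 1\right) = 5 \cdot 2 = 10$)
$-42 + j 13 = -42 + 10 \cdot 13 = -42 + 130 = 88$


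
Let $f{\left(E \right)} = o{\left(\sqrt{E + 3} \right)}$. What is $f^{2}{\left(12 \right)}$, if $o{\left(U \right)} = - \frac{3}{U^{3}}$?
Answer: $\frac{1}{375} \approx 0.0026667$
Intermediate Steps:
$o{\left(U \right)} = - \frac{3}{U^{3}}$
$f{\left(E \right)} = - \frac{3}{\left(3 + E\right)^{\frac{3}{2}}}$ ($f{\left(E \right)} = - \frac{3}{\left(E + 3\right)^{\frac{3}{2}}} = - \frac{3}{\left(3 + E\right)^{\frac{3}{2}}}$)
$f^{2}{\left(12 \right)} = \left(- \frac{3}{\left(3 + 12\right)^{\frac{3}{2}}}\right)^{2} = \left(- \frac{3}{15 \sqrt{15}}\right)^{2} = \left(- 3 \frac{\sqrt{15}}{225}\right)^{2} = \left(- \frac{\sqrt{15}}{75}\right)^{2} = \frac{1}{375}$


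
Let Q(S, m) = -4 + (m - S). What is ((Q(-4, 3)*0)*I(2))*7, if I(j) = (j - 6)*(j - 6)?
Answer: 0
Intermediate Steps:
Q(S, m) = -4 + m - S
I(j) = (-6 + j)² (I(j) = (-6 + j)*(-6 + j) = (-6 + j)²)
((Q(-4, 3)*0)*I(2))*7 = (((-4 + 3 - 1*(-4))*0)*(-6 + 2)²)*7 = (((-4 + 3 + 4)*0)*(-4)²)*7 = ((3*0)*16)*7 = (0*16)*7 = 0*7 = 0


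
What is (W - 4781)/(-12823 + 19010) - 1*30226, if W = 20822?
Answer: -186992221/6187 ≈ -30223.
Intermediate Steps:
(W - 4781)/(-12823 + 19010) - 1*30226 = (20822 - 4781)/(-12823 + 19010) - 1*30226 = 16041/6187 - 30226 = -186992221/6187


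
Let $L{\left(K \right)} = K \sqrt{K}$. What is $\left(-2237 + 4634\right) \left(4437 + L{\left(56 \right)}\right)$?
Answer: $10635489 + 268464 \sqrt{14} \approx 1.164 \cdot 10^{7}$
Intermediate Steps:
$L{\left(K \right)} = K^{\frac{3}{2}}$
$\left(-2237 + 4634\right) \left(4437 + L{\left(56 \right)}\right) = \left(-2237 + 4634\right) \left(4437 + 56^{\frac{3}{2}}\right) = 2397 \left(4437 + 112 \sqrt{14}\right) = 10635489 + 268464 \sqrt{14}$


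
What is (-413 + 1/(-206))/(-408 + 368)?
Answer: 85079/8240 ≈ 10.325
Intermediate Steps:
(-413 + 1/(-206))/(-408 + 368) = (-413 - 1/206)/(-40) = -85079/206*(-1/40) = 85079/8240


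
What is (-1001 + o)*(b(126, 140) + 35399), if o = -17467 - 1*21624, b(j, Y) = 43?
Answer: -1420940664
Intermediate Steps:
o = -39091 (o = -17467 - 21624 = -39091)
(-1001 + o)*(b(126, 140) + 35399) = (-1001 - 39091)*(43 + 35399) = -40092*35442 = -1420940664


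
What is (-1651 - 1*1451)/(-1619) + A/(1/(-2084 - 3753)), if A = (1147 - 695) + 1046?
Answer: -14156251192/1619 ≈ -8.7438e+6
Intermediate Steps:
A = 1498 (A = 452 + 1046 = 1498)
(-1651 - 1*1451)/(-1619) + A/(1/(-2084 - 3753)) = (-1651 - 1*1451)/(-1619) + 1498/(1/(-2084 - 3753)) = (-1651 - 1451)*(-1/1619) + 1498/(1/(-5837)) = -3102*(-1/1619) + 1498/(-1/5837) = 3102/1619 + 1498*(-5837) = 3102/1619 - 8743826 = -14156251192/1619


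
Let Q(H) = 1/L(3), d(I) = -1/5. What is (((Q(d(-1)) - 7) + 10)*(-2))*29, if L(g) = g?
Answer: -580/3 ≈ -193.33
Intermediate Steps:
d(I) = -⅕ (d(I) = -1*⅕ = -⅕)
Q(H) = ⅓ (Q(H) = 1/3 = ⅓)
(((Q(d(-1)) - 7) + 10)*(-2))*29 = (((⅓ - 7) + 10)*(-2))*29 = ((-20/3 + 10)*(-2))*29 = ((10/3)*(-2))*29 = -20/3*29 = -580/3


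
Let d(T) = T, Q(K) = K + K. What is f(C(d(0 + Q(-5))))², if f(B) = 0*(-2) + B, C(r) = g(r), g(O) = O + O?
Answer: 400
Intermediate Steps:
Q(K) = 2*K
g(O) = 2*O
C(r) = 2*r
f(B) = B (f(B) = 0 + B = B)
f(C(d(0 + Q(-5))))² = (2*(0 + 2*(-5)))² = (2*(0 - 10))² = (2*(-10))² = (-20)² = 400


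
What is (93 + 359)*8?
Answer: 3616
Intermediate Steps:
(93 + 359)*8 = 452*8 = 3616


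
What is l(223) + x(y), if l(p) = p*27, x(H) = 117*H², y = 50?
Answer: 298521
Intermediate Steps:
l(p) = 27*p
l(223) + x(y) = 27*223 + 117*50² = 6021 + 117*2500 = 6021 + 292500 = 298521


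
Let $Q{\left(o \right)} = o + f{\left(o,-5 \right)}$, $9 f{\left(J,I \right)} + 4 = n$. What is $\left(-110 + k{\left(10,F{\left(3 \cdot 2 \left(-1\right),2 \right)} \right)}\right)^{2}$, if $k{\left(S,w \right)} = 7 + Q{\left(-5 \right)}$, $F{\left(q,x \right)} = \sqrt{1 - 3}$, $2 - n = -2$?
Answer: $11664$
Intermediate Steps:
$n = 4$ ($n = 2 - -2 = 2 + 2 = 4$)
$f{\left(J,I \right)} = 0$ ($f{\left(J,I \right)} = - \frac{4}{9} + \frac{1}{9} \cdot 4 = - \frac{4}{9} + \frac{4}{9} = 0$)
$F{\left(q,x \right)} = i \sqrt{2}$ ($F{\left(q,x \right)} = \sqrt{-2} = i \sqrt{2}$)
$Q{\left(o \right)} = o$ ($Q{\left(o \right)} = o + 0 = o$)
$k{\left(S,w \right)} = 2$ ($k{\left(S,w \right)} = 7 - 5 = 2$)
$\left(-110 + k{\left(10,F{\left(3 \cdot 2 \left(-1\right),2 \right)} \right)}\right)^{2} = \left(-110 + 2\right)^{2} = \left(-108\right)^{2} = 11664$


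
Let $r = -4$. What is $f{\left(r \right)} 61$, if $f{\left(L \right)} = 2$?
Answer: $122$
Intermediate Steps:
$f{\left(r \right)} 61 = 2 \cdot 61 = 122$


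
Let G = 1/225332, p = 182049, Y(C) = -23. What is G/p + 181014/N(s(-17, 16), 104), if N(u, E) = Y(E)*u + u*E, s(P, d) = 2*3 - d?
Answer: -412525528556719/1845965937060 ≈ -223.47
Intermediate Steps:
G = 1/225332 ≈ 4.4379e-6
s(P, d) = 6 - d
N(u, E) = -23*u + E*u (N(u, E) = -23*u + u*E = -23*u + E*u)
G/p + 181014/N(s(-17, 16), 104) = (1/225332)/182049 + 181014/(((6 - 1*16)*(-23 + 104))) = (1/225332)*(1/182049) + 181014/(((6 - 16)*81)) = 1/41021465268 + 181014/((-10*81)) = 1/41021465268 + 181014/(-810) = 1/41021465268 + 181014*(-1/810) = 1/41021465268 - 30169/135 = -412525528556719/1845965937060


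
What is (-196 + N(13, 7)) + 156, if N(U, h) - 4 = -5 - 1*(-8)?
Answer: -33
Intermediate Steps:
N(U, h) = 7 (N(U, h) = 4 + (-5 - 1*(-8)) = 4 + (-5 + 8) = 4 + 3 = 7)
(-196 + N(13, 7)) + 156 = (-196 + 7) + 156 = -189 + 156 = -33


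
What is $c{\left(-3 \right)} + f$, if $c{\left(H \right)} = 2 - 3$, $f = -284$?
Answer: $-285$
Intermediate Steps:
$c{\left(H \right)} = -1$
$c{\left(-3 \right)} + f = -1 - 284 = -285$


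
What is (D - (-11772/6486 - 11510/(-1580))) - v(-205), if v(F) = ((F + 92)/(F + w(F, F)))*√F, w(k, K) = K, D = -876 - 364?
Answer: -212723755/170798 - 113*I*√205/410 ≈ -1245.5 - 3.9461*I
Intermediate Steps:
D = -1240
v(F) = (92 + F)/(2*√F) (v(F) = ((F + 92)/(F + F))*√F = ((92 + F)/((2*F)))*√F = ((92 + F)*(1/(2*F)))*√F = ((92 + F)/(2*F))*√F = (92 + F)/(2*√F))
(D - (-11772/6486 - 11510/(-1580))) - v(-205) = (-1240 - (-11772/6486 - 11510/(-1580))) - (92 - 205)/(2*√(-205)) = (-1240 - (-11772*1/6486 - 11510*(-1/1580))) - (-I*√205/205)*(-113)/2 = (-1240 - (-1962/1081 + 1151/158)) - 113*I*√205/410 = (-1240 - 1*934235/170798) - 113*I*√205/410 = (-1240 - 934235/170798) - 113*I*√205/410 = -212723755/170798 - 113*I*√205/410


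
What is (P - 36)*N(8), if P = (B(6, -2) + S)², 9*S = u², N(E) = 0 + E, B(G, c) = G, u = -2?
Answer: 3584/81 ≈ 44.247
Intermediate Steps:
N(E) = E
S = 4/9 (S = (⅑)*(-2)² = (⅑)*4 = 4/9 ≈ 0.44444)
P = 3364/81 (P = (6 + 4/9)² = (58/9)² = 3364/81 ≈ 41.531)
(P - 36)*N(8) = (3364/81 - 36)*8 = (448/81)*8 = 3584/81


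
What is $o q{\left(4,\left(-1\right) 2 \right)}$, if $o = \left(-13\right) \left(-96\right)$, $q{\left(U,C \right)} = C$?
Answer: $-2496$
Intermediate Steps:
$o = 1248$
$o q{\left(4,\left(-1\right) 2 \right)} = 1248 \left(\left(-1\right) 2\right) = 1248 \left(-2\right) = -2496$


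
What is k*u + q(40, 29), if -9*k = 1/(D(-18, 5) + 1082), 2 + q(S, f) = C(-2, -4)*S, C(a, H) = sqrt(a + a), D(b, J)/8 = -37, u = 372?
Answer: -2420/1179 + 80*I ≈ -2.0526 + 80.0*I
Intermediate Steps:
D(b, J) = -296 (D(b, J) = 8*(-37) = -296)
C(a, H) = sqrt(2)*sqrt(a) (C(a, H) = sqrt(2*a) = sqrt(2)*sqrt(a))
q(S, f) = -2 + 2*I*S (q(S, f) = -2 + (sqrt(2)*sqrt(-2))*S = -2 + (sqrt(2)*(I*sqrt(2)))*S = -2 + (2*I)*S = -2 + 2*I*S)
k = -1/7074 (k = -1/(9*(-296 + 1082)) = -1/9/786 = -1/9*1/786 = -1/7074 ≈ -0.00014136)
k*u + q(40, 29) = -1/7074*372 + (-2 + 2*I*40) = -62/1179 + (-2 + 80*I) = -2420/1179 + 80*I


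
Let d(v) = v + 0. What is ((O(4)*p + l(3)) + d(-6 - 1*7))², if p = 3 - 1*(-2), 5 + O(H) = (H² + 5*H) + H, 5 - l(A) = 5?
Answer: 26244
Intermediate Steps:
d(v) = v
l(A) = 0 (l(A) = 5 - 1*5 = 5 - 5 = 0)
O(H) = -5 + H² + 6*H (O(H) = -5 + ((H² + 5*H) + H) = -5 + (H² + 6*H) = -5 + H² + 6*H)
p = 5 (p = 3 + 2 = 5)
((O(4)*p + l(3)) + d(-6 - 1*7))² = (((-5 + 4² + 6*4)*5 + 0) + (-6 - 1*7))² = (((-5 + 16 + 24)*5 + 0) + (-6 - 7))² = ((35*5 + 0) - 13)² = ((175 + 0) - 13)² = (175 - 13)² = 162² = 26244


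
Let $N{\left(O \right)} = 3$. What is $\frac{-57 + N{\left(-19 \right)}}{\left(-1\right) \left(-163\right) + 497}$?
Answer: $- \frac{9}{110} \approx -0.081818$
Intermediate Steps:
$\frac{-57 + N{\left(-19 \right)}}{\left(-1\right) \left(-163\right) + 497} = \frac{-57 + 3}{\left(-1\right) \left(-163\right) + 497} = - \frac{54}{163 + 497} = - \frac{54}{660} = \left(-54\right) \frac{1}{660} = - \frac{9}{110}$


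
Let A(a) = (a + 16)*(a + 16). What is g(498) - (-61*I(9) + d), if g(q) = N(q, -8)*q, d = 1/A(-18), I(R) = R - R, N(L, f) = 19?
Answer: 37847/4 ≈ 9461.8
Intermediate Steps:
I(R) = 0
A(a) = (16 + a)² (A(a) = (16 + a)*(16 + a) = (16 + a)²)
d = ¼ (d = 1/((16 - 18)²) = 1/((-2)²) = 1/4 = ¼ ≈ 0.25000)
g(q) = 19*q
g(498) - (-61*I(9) + d) = 19*498 - (-61*0 + ¼) = 9462 - (0 + ¼) = 9462 - 1*¼ = 9462 - ¼ = 37847/4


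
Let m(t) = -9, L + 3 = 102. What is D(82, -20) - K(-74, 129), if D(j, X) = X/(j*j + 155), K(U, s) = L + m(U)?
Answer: -619130/6879 ≈ -90.003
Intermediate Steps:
L = 99 (L = -3 + 102 = 99)
K(U, s) = 90 (K(U, s) = 99 - 9 = 90)
D(j, X) = X/(155 + j**2) (D(j, X) = X/(j**2 + 155) = X/(155 + j**2))
D(82, -20) - K(-74, 129) = -20/(155 + 82**2) - 1*90 = -20/(155 + 6724) - 90 = -20/6879 - 90 = -619130/6879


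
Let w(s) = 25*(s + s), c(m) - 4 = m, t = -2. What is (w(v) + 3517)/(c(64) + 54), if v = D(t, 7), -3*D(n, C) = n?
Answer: 10651/366 ≈ 29.101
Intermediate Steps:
D(n, C) = -n/3
c(m) = 4 + m
v = ⅔ (v = -⅓*(-2) = ⅔ ≈ 0.66667)
w(s) = 50*s (w(s) = 25*(2*s) = 50*s)
(w(v) + 3517)/(c(64) + 54) = (50*(⅔) + 3517)/((4 + 64) + 54) = (100/3 + 3517)/(68 + 54) = (10651/3)/122 = (10651/3)*(1/122) = 10651/366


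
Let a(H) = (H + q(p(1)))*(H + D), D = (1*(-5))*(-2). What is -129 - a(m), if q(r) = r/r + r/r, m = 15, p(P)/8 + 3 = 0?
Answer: -554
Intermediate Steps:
p(P) = -24 (p(P) = -24 + 8*0 = -24 + 0 = -24)
q(r) = 2 (q(r) = 1 + 1 = 2)
D = 10 (D = -5*(-2) = 10)
a(H) = (2 + H)*(10 + H) (a(H) = (H + 2)*(H + 10) = (2 + H)*(10 + H))
-129 - a(m) = -129 - (20 + 15² + 12*15) = -129 - (20 + 225 + 180) = -129 - 1*425 = -129 - 425 = -554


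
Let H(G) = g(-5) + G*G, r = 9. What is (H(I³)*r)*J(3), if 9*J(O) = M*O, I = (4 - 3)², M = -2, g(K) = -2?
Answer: 6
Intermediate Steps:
I = 1 (I = 1² = 1)
J(O) = -2*O/9 (J(O) = (-2*O)/9 = -2*O/9)
H(G) = -2 + G² (H(G) = -2 + G*G = -2 + G²)
(H(I³)*r)*J(3) = ((-2 + (1³)²)*9)*(-2/9*3) = ((-2 + 1²)*9)*(-⅔) = ((-2 + 1)*9)*(-⅔) = -1*9*(-⅔) = -9*(-⅔) = 6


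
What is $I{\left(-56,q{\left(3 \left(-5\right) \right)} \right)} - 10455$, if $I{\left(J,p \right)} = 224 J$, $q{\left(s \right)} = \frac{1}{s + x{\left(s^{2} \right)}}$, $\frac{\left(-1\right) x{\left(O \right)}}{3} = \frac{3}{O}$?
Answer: $-22999$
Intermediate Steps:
$x{\left(O \right)} = - \frac{9}{O}$ ($x{\left(O \right)} = - 3 \frac{3}{O} = - \frac{9}{O}$)
$q{\left(s \right)} = \frac{1}{s - \frac{9}{s^{2}}}$
$I{\left(-56,q{\left(3 \left(-5\right) \right)} \right)} - 10455 = 224 \left(-56\right) - 10455 = -12544 - 10455 = -22999$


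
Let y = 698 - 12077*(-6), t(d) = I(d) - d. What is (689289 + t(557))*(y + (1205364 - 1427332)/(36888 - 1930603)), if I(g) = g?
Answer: 95497138767437352/1893715 ≈ 5.0428e+10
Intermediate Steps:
t(d) = 0 (t(d) = d - d = 0)
y = 73160 (y = 698 - 929*(-78) = 698 + 72462 = 73160)
(689289 + t(557))*(y + (1205364 - 1427332)/(36888 - 1930603)) = (689289 + 0)*(73160 + (1205364 - 1427332)/(36888 - 1930603)) = 689289*(73160 - 221968/(-1893715)) = 689289*(73160 - 221968*(-1/1893715)) = 689289*(73160 + 221968/1893715) = 689289*(138544411368/1893715) = 95497138767437352/1893715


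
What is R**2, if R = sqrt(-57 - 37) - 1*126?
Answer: (126 - I*sqrt(94))**2 ≈ 15782.0 - 2443.2*I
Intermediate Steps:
R = -126 + I*sqrt(94) (R = sqrt(-94) - 126 = I*sqrt(94) - 126 = -126 + I*sqrt(94) ≈ -126.0 + 9.6954*I)
R**2 = (-126 + I*sqrt(94))**2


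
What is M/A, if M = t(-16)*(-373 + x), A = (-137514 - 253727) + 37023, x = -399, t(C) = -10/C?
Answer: 965/708436 ≈ 0.0013622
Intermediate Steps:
A = -354218 (A = -391241 + 37023 = -354218)
M = -965/2 (M = (-10/(-16))*(-373 - 399) = -10*(-1/16)*(-772) = (5/8)*(-772) = -965/2 ≈ -482.50)
M/A = -965/2/(-354218) = -965/2*(-1/354218) = 965/708436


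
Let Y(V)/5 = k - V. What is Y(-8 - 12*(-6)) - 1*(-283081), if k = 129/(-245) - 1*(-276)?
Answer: 13922780/49 ≈ 2.8414e+5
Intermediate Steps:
k = 67491/245 (k = 129*(-1/245) + 276 = -129/245 + 276 = 67491/245 ≈ 275.47)
Y(V) = 67491/49 - 5*V (Y(V) = 5*(67491/245 - V) = 67491/49 - 5*V)
Y(-8 - 12*(-6)) - 1*(-283081) = (67491/49 - 5*(-8 - 12*(-6))) - 1*(-283081) = (67491/49 - 5*(-8 + 72)) + 283081 = (67491/49 - 5*64) + 283081 = (67491/49 - 320) + 283081 = 51811/49 + 283081 = 13922780/49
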